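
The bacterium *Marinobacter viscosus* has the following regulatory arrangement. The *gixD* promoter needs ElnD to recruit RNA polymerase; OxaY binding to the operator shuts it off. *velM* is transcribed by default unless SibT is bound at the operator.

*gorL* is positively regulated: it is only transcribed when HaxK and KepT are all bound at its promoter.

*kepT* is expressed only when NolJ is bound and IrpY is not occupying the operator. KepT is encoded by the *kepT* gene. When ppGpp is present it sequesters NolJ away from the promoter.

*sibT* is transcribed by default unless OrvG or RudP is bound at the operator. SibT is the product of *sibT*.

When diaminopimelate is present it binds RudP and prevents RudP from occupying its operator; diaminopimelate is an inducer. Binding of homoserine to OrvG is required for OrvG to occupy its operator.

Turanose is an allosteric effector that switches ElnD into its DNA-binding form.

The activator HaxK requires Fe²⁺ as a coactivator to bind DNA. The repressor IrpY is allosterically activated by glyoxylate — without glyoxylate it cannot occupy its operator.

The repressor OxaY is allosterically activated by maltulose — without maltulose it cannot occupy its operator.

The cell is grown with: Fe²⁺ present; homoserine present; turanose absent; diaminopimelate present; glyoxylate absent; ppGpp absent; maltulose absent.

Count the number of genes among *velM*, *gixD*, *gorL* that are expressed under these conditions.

Homoserine is present, so OrvG is active.
Diaminopimelate is present, so RudP is inactive.
With repressor OrvG bound, *sibT* is not transcribed.
So SibT is not produced.
With no repressor bound, *velM* is transcribed.
→ *velM* is ON.
Turanose is absent, so ElnD is inactive.
Maltulose is absent, so OxaY is inactive.
Required activator ElnD is absent, so *gixD* is not transcribed.
→ *gixD* is OFF.
Fe²⁺ is present, so HaxK is active.
ppGpp is absent, so NolJ is active.
Glyoxylate is absent, so IrpY is inactive.
No repressor is bound and NolJ is active, so *kepT* is transcribed.
So KepT is produced and active.
No repressor is bound and HaxK and KepT are active, so *gorL* is transcribed.
→ *gorL* is ON.
2 of the 3 genes are transcribed.

2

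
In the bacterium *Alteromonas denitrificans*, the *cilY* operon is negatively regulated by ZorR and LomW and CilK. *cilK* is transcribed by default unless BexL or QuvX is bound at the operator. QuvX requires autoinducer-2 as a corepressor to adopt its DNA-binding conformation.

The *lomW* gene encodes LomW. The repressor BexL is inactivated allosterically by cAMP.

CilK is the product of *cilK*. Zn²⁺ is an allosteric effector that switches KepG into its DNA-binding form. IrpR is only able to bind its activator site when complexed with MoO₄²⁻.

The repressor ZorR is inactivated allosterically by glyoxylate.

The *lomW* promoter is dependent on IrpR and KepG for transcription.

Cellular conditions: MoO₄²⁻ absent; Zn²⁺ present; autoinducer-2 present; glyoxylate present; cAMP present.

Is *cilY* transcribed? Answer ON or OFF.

ON

Glyoxylate is present, so ZorR is inactive.
MoO₄²⁻ is absent, so IrpR is inactive.
Zn²⁺ is present, so KepG is active.
Required activator IrpR is absent, so *lomW* is not transcribed.
So LomW is not produced.
cAMP is present, so BexL is inactive.
Autoinducer-2 is present, so QuvX is active.
With repressor QuvX bound, *cilK* is not transcribed.
So CilK is not produced.
With no repressor bound, *cilY* is transcribed.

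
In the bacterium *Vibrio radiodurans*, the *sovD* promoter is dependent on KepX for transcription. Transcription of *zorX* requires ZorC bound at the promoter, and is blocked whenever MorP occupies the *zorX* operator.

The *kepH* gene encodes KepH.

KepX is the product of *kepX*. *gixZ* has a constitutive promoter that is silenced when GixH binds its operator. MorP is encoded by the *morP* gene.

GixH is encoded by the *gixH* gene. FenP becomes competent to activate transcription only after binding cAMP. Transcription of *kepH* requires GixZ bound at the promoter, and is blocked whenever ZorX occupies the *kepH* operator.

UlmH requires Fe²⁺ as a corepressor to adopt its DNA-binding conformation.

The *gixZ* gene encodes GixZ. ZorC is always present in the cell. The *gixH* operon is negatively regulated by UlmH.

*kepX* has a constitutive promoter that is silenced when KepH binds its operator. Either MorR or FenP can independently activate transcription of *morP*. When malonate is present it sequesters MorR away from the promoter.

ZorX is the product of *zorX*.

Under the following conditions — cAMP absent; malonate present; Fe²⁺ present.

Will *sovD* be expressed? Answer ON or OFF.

ON

Fe²⁺ is present, so UlmH is active.
With repressor UlmH bound, *gixH* is not transcribed.
So GixH is not produced.
With no repressor bound, *gixZ* is transcribed.
So GixZ is produced and active.
ZorC is produced constitutively and is active.
Malonate is present, so MorR is inactive.
cAMP is absent, so FenP is inactive.
No activator is available at the *morP* promoter, so *morP* is not transcribed.
So MorP is not produced.
No repressor is bound and ZorC is active, so *zorX* is transcribed.
So ZorX is produced and active.
With repressor ZorX bound, *kepH* is not transcribed.
So KepH is not produced.
With no repressor bound, *kepX* is transcribed.
So KepX is produced and active.
No repressor is bound and KepX is active, so *sovD* is transcribed.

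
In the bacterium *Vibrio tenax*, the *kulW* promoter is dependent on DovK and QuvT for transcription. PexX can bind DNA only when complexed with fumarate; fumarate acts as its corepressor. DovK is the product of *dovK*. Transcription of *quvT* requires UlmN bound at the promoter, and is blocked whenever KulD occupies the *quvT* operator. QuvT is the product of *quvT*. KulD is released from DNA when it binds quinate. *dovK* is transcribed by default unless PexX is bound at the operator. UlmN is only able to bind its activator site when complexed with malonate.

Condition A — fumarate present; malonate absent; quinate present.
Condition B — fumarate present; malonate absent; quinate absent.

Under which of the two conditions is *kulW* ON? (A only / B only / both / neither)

neither

Condition A:
Fumarate is present, so PexX is active.
With repressor PexX bound, *dovK* is not transcribed.
So DovK is not produced.
Malonate is absent, so UlmN is inactive.
Quinate is present, so KulD is inactive.
Required activator UlmN is absent, so *quvT* is not transcribed.
So QuvT is not produced.
Required activator DovK is absent, so *kulW* is not transcribed.
→ *kulW* is OFF in A.
Condition B:
Fumarate is present, so PexX is active.
With repressor PexX bound, *dovK* is not transcribed.
So DovK is not produced.
Malonate is absent, so UlmN is inactive.
Quinate is absent, so KulD is active.
With repressor KulD bound, *quvT* is not transcribed.
So QuvT is not produced.
Required activator DovK is absent, so *kulW* is not transcribed.
→ *kulW* is OFF in B.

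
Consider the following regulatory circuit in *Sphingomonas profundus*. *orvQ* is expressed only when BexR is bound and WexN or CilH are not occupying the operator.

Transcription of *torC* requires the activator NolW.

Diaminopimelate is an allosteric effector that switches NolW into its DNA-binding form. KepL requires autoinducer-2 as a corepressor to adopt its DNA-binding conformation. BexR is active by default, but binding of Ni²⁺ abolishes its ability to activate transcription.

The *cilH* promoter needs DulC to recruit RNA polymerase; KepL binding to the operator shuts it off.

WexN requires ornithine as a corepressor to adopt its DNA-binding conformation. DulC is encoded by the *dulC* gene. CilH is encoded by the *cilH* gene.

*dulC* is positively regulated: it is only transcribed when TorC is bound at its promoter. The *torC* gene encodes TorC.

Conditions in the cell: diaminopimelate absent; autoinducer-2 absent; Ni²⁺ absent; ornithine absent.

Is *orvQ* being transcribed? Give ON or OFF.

Ornithine is absent, so WexN is inactive.
Ni²⁺ is absent, so BexR is active.
Autoinducer-2 is absent, so KepL is inactive.
Diaminopimelate is absent, so NolW is inactive.
Required activator NolW is absent, so *torC* is not transcribed.
So TorC is not produced.
Required activator TorC is absent, so *dulC* is not transcribed.
So DulC is not produced.
Required activator DulC is absent, so *cilH* is not transcribed.
So CilH is not produced.
No repressor is bound and BexR is active, so *orvQ* is transcribed.

ON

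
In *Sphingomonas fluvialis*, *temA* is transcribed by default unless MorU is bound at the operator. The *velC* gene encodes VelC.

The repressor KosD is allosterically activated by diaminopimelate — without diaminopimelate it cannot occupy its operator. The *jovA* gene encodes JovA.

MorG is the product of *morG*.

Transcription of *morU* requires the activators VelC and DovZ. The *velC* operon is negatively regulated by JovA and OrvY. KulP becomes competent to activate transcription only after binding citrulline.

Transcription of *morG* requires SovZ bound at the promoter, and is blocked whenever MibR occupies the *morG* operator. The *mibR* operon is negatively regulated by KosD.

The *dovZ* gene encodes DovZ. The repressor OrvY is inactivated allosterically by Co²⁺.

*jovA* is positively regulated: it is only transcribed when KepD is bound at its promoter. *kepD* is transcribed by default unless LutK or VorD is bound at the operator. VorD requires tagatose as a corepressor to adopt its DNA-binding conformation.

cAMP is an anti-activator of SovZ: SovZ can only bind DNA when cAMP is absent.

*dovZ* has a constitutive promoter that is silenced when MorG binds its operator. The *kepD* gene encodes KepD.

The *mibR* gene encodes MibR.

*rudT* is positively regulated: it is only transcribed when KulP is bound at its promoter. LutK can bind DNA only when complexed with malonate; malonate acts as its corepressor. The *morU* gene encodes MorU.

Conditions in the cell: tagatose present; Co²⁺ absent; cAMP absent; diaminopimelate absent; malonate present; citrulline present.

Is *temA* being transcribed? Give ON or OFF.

ON

Malonate is present, so LutK is active.
Tagatose is present, so VorD is active.
With repressor LutK bound, *kepD* is not transcribed.
So KepD is not produced.
Required activator KepD is absent, so *jovA* is not transcribed.
So JovA is not produced.
Co²⁺ is absent, so OrvY is active.
With repressor OrvY bound, *velC* is not transcribed.
So VelC is not produced.
Diaminopimelate is absent, so KosD is inactive.
With no repressor bound, *mibR* is transcribed.
So MibR is produced and active.
cAMP is absent, so SovZ is active.
With repressor MibR bound, *morG* is not transcribed.
So MorG is not produced.
With no repressor bound, *dovZ* is transcribed.
So DovZ is produced and active.
Required activator VelC is absent, so *morU* is not transcribed.
So MorU is not produced.
With no repressor bound, *temA* is transcribed.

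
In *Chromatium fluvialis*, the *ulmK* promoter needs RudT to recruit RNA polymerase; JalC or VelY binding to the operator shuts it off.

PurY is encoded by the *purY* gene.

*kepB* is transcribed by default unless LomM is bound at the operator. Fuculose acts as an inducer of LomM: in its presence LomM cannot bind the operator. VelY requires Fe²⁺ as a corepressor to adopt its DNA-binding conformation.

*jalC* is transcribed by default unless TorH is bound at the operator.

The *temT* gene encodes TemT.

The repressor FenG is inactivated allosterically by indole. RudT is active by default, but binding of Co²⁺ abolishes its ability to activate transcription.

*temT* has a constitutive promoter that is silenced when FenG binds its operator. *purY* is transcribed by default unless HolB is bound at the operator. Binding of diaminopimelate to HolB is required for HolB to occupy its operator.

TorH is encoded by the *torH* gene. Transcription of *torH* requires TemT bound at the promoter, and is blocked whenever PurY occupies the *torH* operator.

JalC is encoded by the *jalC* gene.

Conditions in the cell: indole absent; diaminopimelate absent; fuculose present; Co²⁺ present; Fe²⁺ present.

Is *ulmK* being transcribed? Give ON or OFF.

Co²⁺ is present, so RudT is inactive.
Diaminopimelate is absent, so HolB is inactive.
With no repressor bound, *purY* is transcribed.
So PurY is produced and active.
Indole is absent, so FenG is active.
With repressor FenG bound, *temT* is not transcribed.
So TemT is not produced.
With repressor PurY bound, *torH* is not transcribed.
So TorH is not produced.
With no repressor bound, *jalC* is transcribed.
So JalC is produced and active.
Fe²⁺ is present, so VelY is active.
With repressor JalC bound, *ulmK* is not transcribed.

OFF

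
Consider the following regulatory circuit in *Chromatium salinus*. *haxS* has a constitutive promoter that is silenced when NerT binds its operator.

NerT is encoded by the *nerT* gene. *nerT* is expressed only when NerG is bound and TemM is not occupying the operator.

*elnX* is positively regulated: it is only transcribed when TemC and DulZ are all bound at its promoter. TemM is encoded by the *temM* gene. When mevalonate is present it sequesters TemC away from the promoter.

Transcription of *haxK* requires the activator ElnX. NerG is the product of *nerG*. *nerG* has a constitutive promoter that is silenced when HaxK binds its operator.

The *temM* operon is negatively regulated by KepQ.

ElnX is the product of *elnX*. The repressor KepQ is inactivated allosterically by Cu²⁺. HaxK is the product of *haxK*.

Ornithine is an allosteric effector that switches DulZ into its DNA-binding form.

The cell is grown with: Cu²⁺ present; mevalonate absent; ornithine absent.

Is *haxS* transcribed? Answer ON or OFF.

ON

Mevalonate is absent, so TemC is active.
Ornithine is absent, so DulZ is inactive.
Required activator DulZ is absent, so *elnX* is not transcribed.
So ElnX is not produced.
Required activator ElnX is absent, so *haxK* is not transcribed.
So HaxK is not produced.
With no repressor bound, *nerG* is transcribed.
So NerG is produced and active.
Cu²⁺ is present, so KepQ is inactive.
With no repressor bound, *temM* is transcribed.
So TemM is produced and active.
With repressor TemM bound, *nerT* is not transcribed.
So NerT is not produced.
With no repressor bound, *haxS* is transcribed.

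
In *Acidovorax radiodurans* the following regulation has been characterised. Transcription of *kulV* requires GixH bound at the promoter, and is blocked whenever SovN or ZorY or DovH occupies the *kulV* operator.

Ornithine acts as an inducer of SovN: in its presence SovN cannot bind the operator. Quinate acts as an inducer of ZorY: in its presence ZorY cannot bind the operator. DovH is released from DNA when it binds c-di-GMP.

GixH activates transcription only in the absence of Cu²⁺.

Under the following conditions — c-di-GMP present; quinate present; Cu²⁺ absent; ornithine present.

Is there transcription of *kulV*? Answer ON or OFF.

ON

Cu²⁺ is absent, so GixH is active.
Ornithine is present, so SovN is inactive.
Quinate is present, so ZorY is inactive.
c-di-GMP is present, so DovH is inactive.
No repressor is bound and GixH is active, so *kulV* is transcribed.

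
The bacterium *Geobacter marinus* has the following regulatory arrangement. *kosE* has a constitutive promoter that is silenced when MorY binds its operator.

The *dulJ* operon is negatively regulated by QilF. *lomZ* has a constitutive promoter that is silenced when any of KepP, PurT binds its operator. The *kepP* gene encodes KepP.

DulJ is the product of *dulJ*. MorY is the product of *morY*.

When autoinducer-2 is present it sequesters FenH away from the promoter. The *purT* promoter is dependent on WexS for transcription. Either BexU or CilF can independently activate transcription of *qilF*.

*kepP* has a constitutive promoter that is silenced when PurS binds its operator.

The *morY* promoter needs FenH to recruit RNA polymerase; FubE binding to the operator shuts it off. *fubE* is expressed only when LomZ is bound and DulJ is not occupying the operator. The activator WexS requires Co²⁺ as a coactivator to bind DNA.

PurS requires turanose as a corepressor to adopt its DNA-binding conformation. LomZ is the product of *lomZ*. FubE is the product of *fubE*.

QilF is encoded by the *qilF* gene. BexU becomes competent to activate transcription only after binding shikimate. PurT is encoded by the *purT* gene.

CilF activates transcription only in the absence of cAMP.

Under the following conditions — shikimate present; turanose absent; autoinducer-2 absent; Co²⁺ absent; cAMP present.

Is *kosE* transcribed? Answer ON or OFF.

Shikimate is present, so BexU is active.
cAMP is present, so CilF is inactive.
Activator BexU is present, so *qilF* is transcribed.
So QilF is produced and active.
With repressor QilF bound, *dulJ* is not transcribed.
So DulJ is not produced.
Turanose is absent, so PurS is inactive.
With no repressor bound, *kepP* is transcribed.
So KepP is produced and active.
Co²⁺ is absent, so WexS is inactive.
Required activator WexS is absent, so *purT* is not transcribed.
So PurT is not produced.
With repressor KepP bound, *lomZ* is not transcribed.
So LomZ is not produced.
Required activator LomZ is absent, so *fubE* is not transcribed.
So FubE is not produced.
Autoinducer-2 is absent, so FenH is active.
No repressor is bound and FenH is active, so *morY* is transcribed.
So MorY is produced and active.
With repressor MorY bound, *kosE* is not transcribed.

OFF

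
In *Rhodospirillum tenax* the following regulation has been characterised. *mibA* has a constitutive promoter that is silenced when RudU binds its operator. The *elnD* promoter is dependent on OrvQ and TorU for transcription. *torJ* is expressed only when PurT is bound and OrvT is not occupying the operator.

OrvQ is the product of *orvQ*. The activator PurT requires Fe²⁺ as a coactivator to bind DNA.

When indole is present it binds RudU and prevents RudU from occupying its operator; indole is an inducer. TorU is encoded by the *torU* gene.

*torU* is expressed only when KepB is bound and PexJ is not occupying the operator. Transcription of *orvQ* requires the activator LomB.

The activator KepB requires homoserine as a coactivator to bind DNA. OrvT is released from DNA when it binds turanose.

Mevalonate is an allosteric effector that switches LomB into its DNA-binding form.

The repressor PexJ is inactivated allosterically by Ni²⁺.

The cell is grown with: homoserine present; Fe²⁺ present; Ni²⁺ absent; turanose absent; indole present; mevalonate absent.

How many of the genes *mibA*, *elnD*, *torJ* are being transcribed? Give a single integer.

Indole is present, so RudU is inactive.
With no repressor bound, *mibA* is transcribed.
→ *mibA* is ON.
Mevalonate is absent, so LomB is inactive.
Required activator LomB is absent, so *orvQ* is not transcribed.
So OrvQ is not produced.
Homoserine is present, so KepB is active.
Ni²⁺ is absent, so PexJ is active.
With repressor PexJ bound, *torU* is not transcribed.
So TorU is not produced.
Required activator OrvQ is absent, so *elnD* is not transcribed.
→ *elnD* is OFF.
Fe²⁺ is present, so PurT is active.
Turanose is absent, so OrvT is active.
With repressor OrvT bound, *torJ* is not transcribed.
→ *torJ* is OFF.
1 of the 3 genes is transcribed.

1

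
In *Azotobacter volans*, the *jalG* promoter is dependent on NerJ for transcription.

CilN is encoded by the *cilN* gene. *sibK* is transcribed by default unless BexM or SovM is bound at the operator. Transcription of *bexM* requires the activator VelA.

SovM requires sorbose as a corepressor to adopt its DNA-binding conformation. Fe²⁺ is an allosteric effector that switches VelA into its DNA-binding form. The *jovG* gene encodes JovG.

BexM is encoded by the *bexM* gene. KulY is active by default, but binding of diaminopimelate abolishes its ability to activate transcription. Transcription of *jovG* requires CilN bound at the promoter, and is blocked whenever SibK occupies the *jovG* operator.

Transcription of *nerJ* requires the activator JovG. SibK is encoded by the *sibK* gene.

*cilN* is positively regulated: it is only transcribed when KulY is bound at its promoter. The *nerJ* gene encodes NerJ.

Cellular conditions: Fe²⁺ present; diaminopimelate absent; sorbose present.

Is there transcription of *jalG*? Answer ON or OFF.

ON

Fe²⁺ is present, so VelA is active.
No repressor is bound and VelA is active, so *bexM* is transcribed.
So BexM is produced and active.
Sorbose is present, so SovM is active.
With repressor BexM bound, *sibK* is not transcribed.
So SibK is not produced.
Diaminopimelate is absent, so KulY is active.
No repressor is bound and KulY is active, so *cilN* is transcribed.
So CilN is produced and active.
No repressor is bound and CilN is active, so *jovG* is transcribed.
So JovG is produced and active.
No repressor is bound and JovG is active, so *nerJ* is transcribed.
So NerJ is produced and active.
No repressor is bound and NerJ is active, so *jalG* is transcribed.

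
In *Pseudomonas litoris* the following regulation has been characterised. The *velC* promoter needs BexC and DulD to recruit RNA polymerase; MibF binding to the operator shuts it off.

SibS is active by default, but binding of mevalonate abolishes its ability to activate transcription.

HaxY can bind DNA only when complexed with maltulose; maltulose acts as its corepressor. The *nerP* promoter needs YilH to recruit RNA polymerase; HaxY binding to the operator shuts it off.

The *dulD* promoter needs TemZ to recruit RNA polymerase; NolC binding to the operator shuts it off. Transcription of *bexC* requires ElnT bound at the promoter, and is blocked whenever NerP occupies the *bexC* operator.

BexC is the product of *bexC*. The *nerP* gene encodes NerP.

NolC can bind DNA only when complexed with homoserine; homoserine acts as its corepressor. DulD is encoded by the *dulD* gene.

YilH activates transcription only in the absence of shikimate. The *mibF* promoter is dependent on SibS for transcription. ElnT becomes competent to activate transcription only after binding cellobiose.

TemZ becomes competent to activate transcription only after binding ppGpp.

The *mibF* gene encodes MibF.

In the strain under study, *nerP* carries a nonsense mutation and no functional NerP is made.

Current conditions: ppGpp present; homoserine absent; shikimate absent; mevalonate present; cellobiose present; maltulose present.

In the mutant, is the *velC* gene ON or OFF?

Mevalonate is present, so SibS is inactive.
Required activator SibS is absent, so *mibF* is not transcribed.
So MibF is not produced.
NerP is non-functional in this strain, so it has no effect.
Cellobiose is present, so ElnT is active.
No repressor is bound and ElnT is active, so *bexC* is transcribed.
So BexC is produced and active.
Homoserine is absent, so NolC is inactive.
ppGpp is present, so TemZ is active.
No repressor is bound and TemZ is active, so *dulD* is transcribed.
So DulD is produced and active.
No repressor is bound and BexC and DulD are active, so *velC* is transcribed.

ON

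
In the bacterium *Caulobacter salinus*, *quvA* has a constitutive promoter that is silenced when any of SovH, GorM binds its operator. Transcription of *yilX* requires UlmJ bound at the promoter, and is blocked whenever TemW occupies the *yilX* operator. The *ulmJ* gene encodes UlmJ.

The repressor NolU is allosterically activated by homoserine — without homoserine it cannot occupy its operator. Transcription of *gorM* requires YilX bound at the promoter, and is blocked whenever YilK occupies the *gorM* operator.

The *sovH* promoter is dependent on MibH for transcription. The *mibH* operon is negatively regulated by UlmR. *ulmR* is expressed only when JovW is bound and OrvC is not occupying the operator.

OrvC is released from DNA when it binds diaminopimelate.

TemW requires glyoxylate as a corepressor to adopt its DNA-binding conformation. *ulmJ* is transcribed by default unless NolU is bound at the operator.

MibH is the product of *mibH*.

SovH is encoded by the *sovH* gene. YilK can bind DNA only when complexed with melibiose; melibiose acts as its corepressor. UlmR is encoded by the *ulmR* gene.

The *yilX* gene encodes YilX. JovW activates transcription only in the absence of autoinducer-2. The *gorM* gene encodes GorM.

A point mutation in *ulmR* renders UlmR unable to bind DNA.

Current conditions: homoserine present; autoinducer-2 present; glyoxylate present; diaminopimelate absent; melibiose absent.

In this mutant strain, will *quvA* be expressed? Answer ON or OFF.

OFF

UlmR is non-functional in this strain, so it has no effect.
With no repressor bound, *mibH* is transcribed.
So MibH is produced and active.
No repressor is bound and MibH is active, so *sovH* is transcribed.
So SovH is produced and active.
Homoserine is present, so NolU is active.
With repressor NolU bound, *ulmJ* is not transcribed.
So UlmJ is not produced.
Glyoxylate is present, so TemW is active.
With repressor TemW bound, *yilX* is not transcribed.
So YilX is not produced.
Melibiose is absent, so YilK is inactive.
Required activator YilX is absent, so *gorM* is not transcribed.
So GorM is not produced.
With repressor SovH bound, *quvA* is not transcribed.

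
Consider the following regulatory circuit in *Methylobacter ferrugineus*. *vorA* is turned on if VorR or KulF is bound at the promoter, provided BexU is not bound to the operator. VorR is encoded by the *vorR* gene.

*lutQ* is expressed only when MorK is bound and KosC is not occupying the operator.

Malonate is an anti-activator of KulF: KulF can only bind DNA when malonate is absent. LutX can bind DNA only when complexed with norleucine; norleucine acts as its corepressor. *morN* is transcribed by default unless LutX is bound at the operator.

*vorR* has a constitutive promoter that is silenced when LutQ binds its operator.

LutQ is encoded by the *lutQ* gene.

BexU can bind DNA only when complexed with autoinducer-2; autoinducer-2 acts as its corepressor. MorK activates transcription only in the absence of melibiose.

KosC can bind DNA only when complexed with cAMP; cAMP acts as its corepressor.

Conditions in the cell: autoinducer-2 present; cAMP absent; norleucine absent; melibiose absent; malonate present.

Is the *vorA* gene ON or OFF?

Autoinducer-2 is present, so BexU is active.
Melibiose is absent, so MorK is active.
cAMP is absent, so KosC is inactive.
No repressor is bound and MorK is active, so *lutQ* is transcribed.
So LutQ is produced and active.
With repressor LutQ bound, *vorR* is not transcribed.
So VorR is not produced.
Malonate is present, so KulF is inactive.
With repressor BexU bound, *vorA* is not transcribed.

OFF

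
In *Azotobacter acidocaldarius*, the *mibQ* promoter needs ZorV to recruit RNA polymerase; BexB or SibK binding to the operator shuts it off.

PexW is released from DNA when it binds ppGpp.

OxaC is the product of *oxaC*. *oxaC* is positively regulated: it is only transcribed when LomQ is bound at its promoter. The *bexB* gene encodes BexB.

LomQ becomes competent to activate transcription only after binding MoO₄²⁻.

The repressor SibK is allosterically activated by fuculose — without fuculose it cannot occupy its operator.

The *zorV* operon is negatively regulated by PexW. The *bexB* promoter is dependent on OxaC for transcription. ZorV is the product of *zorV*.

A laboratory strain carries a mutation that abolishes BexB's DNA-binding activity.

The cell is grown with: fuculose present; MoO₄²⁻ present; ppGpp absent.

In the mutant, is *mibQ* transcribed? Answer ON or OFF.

BexB is non-functional in this strain, so it has no effect.
ppGpp is absent, so PexW is active.
With repressor PexW bound, *zorV* is not transcribed.
So ZorV is not produced.
Fuculose is present, so SibK is active.
With repressor SibK bound, *mibQ* is not transcribed.

OFF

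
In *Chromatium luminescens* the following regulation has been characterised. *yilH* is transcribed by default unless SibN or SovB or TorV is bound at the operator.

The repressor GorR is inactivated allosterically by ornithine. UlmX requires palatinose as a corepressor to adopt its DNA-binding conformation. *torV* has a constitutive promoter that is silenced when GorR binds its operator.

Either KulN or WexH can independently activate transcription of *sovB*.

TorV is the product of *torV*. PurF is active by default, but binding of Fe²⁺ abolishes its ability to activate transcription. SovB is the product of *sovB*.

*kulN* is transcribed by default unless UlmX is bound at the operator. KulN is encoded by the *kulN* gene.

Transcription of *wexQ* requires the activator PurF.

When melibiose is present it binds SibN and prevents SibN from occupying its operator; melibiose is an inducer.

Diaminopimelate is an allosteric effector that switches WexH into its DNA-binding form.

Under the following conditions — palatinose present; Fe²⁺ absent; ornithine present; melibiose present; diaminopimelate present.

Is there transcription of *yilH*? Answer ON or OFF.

Melibiose is present, so SibN is inactive.
Palatinose is present, so UlmX is active.
With repressor UlmX bound, *kulN* is not transcribed.
So KulN is not produced.
Diaminopimelate is present, so WexH is active.
Activator WexH is present, so *sovB* is transcribed.
So SovB is produced and active.
Ornithine is present, so GorR is inactive.
With no repressor bound, *torV* is transcribed.
So TorV is produced and active.
With repressor SovB bound, *yilH* is not transcribed.

OFF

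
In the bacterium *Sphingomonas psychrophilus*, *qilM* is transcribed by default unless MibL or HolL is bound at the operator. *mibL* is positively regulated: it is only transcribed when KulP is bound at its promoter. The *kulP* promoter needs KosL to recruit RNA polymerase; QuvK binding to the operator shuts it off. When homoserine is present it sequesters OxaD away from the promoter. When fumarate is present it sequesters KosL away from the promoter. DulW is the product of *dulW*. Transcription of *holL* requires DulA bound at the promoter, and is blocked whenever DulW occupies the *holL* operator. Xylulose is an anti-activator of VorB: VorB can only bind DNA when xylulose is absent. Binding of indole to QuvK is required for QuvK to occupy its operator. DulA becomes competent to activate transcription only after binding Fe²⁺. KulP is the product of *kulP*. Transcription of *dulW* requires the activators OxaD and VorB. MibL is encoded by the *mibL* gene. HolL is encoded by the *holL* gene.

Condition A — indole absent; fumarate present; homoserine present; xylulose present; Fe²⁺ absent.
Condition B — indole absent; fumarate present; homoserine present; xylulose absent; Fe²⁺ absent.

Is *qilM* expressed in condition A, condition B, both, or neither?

both

Condition A:
Indole is absent, so QuvK is inactive.
Fumarate is present, so KosL is inactive.
Required activator KosL is absent, so *kulP* is not transcribed.
So KulP is not produced.
Required activator KulP is absent, so *mibL* is not transcribed.
So MibL is not produced.
Homoserine is present, so OxaD is inactive.
Xylulose is present, so VorB is inactive.
Required activator OxaD is absent, so *dulW* is not transcribed.
So DulW is not produced.
Fe²⁺ is absent, so DulA is inactive.
Required activator DulA is absent, so *holL* is not transcribed.
So HolL is not produced.
With no repressor bound, *qilM* is transcribed.
→ *qilM* is ON in A.
Condition B:
Indole is absent, so QuvK is inactive.
Fumarate is present, so KosL is inactive.
Required activator KosL is absent, so *kulP* is not transcribed.
So KulP is not produced.
Required activator KulP is absent, so *mibL* is not transcribed.
So MibL is not produced.
Homoserine is present, so OxaD is inactive.
Xylulose is absent, so VorB is active.
Required activator OxaD is absent, so *dulW* is not transcribed.
So DulW is not produced.
Fe²⁺ is absent, so DulA is inactive.
Required activator DulA is absent, so *holL* is not transcribed.
So HolL is not produced.
With no repressor bound, *qilM* is transcribed.
→ *qilM* is ON in B.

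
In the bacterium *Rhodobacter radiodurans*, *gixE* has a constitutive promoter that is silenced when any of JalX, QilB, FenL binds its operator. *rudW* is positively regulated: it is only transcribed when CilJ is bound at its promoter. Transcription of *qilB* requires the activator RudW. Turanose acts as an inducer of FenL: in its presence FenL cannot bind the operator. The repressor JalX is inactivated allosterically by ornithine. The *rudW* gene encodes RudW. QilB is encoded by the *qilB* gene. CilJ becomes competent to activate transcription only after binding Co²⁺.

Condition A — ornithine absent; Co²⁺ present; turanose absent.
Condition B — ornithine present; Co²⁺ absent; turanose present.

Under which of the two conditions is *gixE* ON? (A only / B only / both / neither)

Condition A:
Ornithine is absent, so JalX is active.
Co²⁺ is present, so CilJ is active.
No repressor is bound and CilJ is active, so *rudW* is transcribed.
So RudW is produced and active.
No repressor is bound and RudW is active, so *qilB* is transcribed.
So QilB is produced and active.
Turanose is absent, so FenL is active.
With repressor JalX bound, *gixE* is not transcribed.
→ *gixE* is OFF in A.
Condition B:
Ornithine is present, so JalX is inactive.
Co²⁺ is absent, so CilJ is inactive.
Required activator CilJ is absent, so *rudW* is not transcribed.
So RudW is not produced.
Required activator RudW is absent, so *qilB* is not transcribed.
So QilB is not produced.
Turanose is present, so FenL is inactive.
With no repressor bound, *gixE* is transcribed.
→ *gixE* is ON in B.

B only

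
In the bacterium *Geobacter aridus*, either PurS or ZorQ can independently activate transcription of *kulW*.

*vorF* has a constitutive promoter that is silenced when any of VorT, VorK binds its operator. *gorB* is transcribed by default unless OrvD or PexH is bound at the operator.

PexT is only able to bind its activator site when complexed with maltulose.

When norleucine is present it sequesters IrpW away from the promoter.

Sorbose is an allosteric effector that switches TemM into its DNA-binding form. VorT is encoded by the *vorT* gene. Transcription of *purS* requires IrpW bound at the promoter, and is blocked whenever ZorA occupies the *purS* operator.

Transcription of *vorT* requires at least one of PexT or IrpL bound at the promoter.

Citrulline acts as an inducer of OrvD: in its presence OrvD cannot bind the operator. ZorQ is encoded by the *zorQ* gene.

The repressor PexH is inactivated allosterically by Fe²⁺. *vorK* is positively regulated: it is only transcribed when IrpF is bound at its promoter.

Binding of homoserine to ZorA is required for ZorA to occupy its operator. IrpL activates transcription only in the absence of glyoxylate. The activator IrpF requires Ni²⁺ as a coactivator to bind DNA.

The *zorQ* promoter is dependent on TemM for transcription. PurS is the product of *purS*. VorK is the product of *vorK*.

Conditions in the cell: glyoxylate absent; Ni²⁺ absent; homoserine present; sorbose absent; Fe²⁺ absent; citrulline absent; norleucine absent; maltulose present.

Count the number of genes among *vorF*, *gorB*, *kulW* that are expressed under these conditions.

Maltulose is present, so PexT is active.
Glyoxylate is absent, so IrpL is active.
Activator PexT is present, so *vorT* is transcribed.
So VorT is produced and active.
Ni²⁺ is absent, so IrpF is inactive.
Required activator IrpF is absent, so *vorK* is not transcribed.
So VorK is not produced.
With repressor VorT bound, *vorF* is not transcribed.
→ *vorF* is OFF.
Citrulline is absent, so OrvD is active.
Fe²⁺ is absent, so PexH is active.
With repressor OrvD bound, *gorB* is not transcribed.
→ *gorB* is OFF.
Homoserine is present, so ZorA is active.
Norleucine is absent, so IrpW is active.
With repressor ZorA bound, *purS* is not transcribed.
So PurS is not produced.
Sorbose is absent, so TemM is inactive.
Required activator TemM is absent, so *zorQ* is not transcribed.
So ZorQ is not produced.
No activator is available at the *kulW* promoter, so *kulW* is not transcribed.
→ *kulW* is OFF.
0 of the 3 genes are transcribed.

0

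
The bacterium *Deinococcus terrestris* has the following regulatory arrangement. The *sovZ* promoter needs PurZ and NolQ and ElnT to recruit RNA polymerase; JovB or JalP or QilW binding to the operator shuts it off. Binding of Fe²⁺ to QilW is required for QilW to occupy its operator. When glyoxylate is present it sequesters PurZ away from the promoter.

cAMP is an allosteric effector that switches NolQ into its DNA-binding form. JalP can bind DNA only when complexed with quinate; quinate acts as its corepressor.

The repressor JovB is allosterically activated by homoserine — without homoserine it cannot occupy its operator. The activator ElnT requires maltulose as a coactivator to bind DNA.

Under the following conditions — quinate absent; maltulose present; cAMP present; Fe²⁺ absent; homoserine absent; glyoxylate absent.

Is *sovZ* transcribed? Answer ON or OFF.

ON

Homoserine is absent, so JovB is inactive.
Glyoxylate is absent, so PurZ is active.
cAMP is present, so NolQ is active.
Maltulose is present, so ElnT is active.
Quinate is absent, so JalP is inactive.
Fe²⁺ is absent, so QilW is inactive.
No repressor is bound and PurZ and NolQ and ElnT are active, so *sovZ* is transcribed.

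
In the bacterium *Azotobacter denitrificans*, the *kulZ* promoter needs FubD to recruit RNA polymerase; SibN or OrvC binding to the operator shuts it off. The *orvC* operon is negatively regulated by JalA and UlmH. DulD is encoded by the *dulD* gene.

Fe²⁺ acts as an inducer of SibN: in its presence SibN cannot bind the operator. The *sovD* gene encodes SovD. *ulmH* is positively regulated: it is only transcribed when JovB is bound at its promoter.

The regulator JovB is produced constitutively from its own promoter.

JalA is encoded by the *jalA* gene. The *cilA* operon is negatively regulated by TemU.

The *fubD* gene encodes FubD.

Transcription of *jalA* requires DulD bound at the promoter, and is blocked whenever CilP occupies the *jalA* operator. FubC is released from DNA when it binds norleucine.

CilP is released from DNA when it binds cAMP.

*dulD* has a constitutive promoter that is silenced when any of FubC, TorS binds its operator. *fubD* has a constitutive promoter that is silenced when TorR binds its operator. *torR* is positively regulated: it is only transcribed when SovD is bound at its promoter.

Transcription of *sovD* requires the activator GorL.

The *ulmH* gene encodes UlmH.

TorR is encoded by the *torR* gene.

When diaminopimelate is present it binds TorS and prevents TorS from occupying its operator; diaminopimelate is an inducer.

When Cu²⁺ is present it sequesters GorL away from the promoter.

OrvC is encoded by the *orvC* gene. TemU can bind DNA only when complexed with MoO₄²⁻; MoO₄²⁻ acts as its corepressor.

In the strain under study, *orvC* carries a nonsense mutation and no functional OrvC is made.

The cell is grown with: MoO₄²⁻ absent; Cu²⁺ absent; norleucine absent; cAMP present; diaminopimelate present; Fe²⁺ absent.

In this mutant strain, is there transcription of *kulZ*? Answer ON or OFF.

Cu²⁺ is absent, so GorL is active.
No repressor is bound and GorL is active, so *sovD* is transcribed.
So SovD is produced and active.
No repressor is bound and SovD is active, so *torR* is transcribed.
So TorR is produced and active.
With repressor TorR bound, *fubD* is not transcribed.
So FubD is not produced.
Fe²⁺ is absent, so SibN is active.
OrvC is non-functional in this strain, so it has no effect.
With repressor SibN bound, *kulZ* is not transcribed.

OFF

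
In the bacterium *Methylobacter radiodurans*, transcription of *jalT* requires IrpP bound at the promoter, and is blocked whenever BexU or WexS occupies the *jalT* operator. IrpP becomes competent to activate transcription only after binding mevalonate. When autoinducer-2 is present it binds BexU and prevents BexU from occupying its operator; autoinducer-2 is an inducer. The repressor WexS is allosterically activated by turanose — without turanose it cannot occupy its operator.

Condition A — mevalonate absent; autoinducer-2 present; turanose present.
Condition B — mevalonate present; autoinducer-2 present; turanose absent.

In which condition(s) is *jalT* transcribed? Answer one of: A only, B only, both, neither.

B only

Condition A:
Mevalonate is absent, so IrpP is inactive.
Autoinducer-2 is present, so BexU is inactive.
Turanose is present, so WexS is active.
With repressor WexS bound, *jalT* is not transcribed.
→ *jalT* is OFF in A.
Condition B:
Mevalonate is present, so IrpP is active.
Autoinducer-2 is present, so BexU is inactive.
Turanose is absent, so WexS is inactive.
No repressor is bound and IrpP is active, so *jalT* is transcribed.
→ *jalT* is ON in B.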